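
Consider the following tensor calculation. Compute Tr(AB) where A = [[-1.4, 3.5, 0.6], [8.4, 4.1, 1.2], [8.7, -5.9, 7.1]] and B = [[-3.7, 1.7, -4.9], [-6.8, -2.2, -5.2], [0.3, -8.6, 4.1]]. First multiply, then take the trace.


Tr(AB) = sum_i (AB)_{ii} where (AB)_{ii} = sum_k A_{ik} B_{ki}.
(AB)_{11} = -1.4*-3.7 + 3.5*-6.8 + 0.6*0.3 = -18.44
(AB)_{22} = 8.4*1.7 + 4.1*-2.2 + 1.2*-8.6 = -5.06
(AB)_{33} = 8.7*-4.9 + -5.9*-5.2 + 7.1*4.1 = 17.16
Tr(AB) = -18.44 + -5.06 + 17.16 = -6.34

-6.34


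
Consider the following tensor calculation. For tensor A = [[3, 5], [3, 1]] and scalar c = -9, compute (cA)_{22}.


Scalar multiplication: (cA)_{ij} = c * A_{ij}.
c = -9
A_{22} = 1
(cA)_{22} = -9 * 1 = -9

-9


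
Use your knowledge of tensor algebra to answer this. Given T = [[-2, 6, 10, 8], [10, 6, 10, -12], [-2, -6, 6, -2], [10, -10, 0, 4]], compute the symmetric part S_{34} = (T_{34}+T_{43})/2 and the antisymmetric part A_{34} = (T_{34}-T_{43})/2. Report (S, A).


T_{34} = -2
T_{43} = 0
S_{34} = (-2 + 0)/2 = -2/2 = -1
A_{34} = (-2 - 0)/2 = -2/2 = -1
Check: S + A = -1 + -1 = -2 = T_{34}.

(-1, -1)


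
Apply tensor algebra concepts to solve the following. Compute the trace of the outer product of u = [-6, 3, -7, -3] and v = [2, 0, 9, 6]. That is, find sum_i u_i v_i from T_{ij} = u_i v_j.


The outer product gives T_{ij} = u_i v_j.
The trace (contraction) is Tr(T) = sum_i T_{ii} = sum_i u_i v_i.
Diagonal entries:
T_{11} = u_1 * v_1 = -6 * 2 = -12
T_{22} = u_2 * v_2 = 3 * 0 = 0
T_{33} = u_3 * v_3 = -7 * 9 = -63
T_{44} = u_4 * v_4 = -3 * 6 = -18
Tr(T) = -12 + 0 + -63 + -18 = -93

-93


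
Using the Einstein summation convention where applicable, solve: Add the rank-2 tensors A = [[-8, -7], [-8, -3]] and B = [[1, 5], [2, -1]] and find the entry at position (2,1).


Tensor addition is component-wise: (A + B)_{ij} = A_{ij} + B_{ij}.
A_{21} = -8
B_{21} = 2
(A + B)_{21} = -8 + 2 = -6

-6


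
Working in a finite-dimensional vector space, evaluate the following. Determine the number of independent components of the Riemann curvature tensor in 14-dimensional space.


The Riemann tensor in d dimensions has d^2(d^2 - 1)/12 independent components.
d = 14, so d^2 = 196
d^2 - 1 = 195
d^2(d^2 - 1) = 196 * 195 = 38220
Divide by 12: 38220 / 12 = 3185

3185


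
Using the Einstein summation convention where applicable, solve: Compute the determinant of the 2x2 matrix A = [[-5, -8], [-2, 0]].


For a 2x2 matrix [[a, b], [c, d]], det = a*d - b*c.
a = -5, b = -8, c = -2, d = 0
a*d = -5 * 0 = 0
b*c = -8 * -2 = 16
det = 0 - 16 = -16

-16


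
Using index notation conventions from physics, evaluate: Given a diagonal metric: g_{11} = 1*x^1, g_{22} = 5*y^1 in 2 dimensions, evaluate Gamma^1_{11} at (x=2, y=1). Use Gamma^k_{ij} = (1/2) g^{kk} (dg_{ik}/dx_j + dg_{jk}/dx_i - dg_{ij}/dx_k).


For a diagonal metric, Gamma^k_{ij} = (1/2) g^{kk} (dg_{ik}/dx_j + dg_{jk}/dx_i - dg_{ij}/dx_k).
The metric is diagonal, so g_{ab} = 0 for a != b.
At the given point: g_{11} = 2, g_{22} = 5
g^{11} = 1/2
dg_{11}/dx_1 = dg_{11}/dx_1 = 1
dg_{11}/dx_1 = dg_{11}/dx_1 = 1
dg_{11}/dx_1 = dg_{11}/dx_1 = 1
Numerator = 1 + 1 - 1 = 1
Gamma^1_{11} = 1 / (2 * 2) = 1/4

1/4


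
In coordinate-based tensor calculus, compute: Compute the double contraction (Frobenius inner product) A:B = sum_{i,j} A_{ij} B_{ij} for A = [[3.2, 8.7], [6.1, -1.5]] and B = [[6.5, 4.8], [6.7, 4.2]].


A:B = sum over all i,j of A_{ij} * B_{ij}.
Row 1: 3.2*6.5=20.8, 8.7*4.8=41.76 => row sum = 62.56
Row 2: 6.1*6.7=40.87, -1.5*4.2=-6.3 => row sum = 34.57
Total = 62.56 + 34.57 = 97.13

97.13


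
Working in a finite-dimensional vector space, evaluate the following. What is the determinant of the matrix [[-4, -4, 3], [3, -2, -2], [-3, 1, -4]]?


Expanding along the first row, det(A) = a11*M_11 - a12*M_12 + a13*M_13, where M_1j is the (1,j) minor.
Minor M_11 = -2*-4 - -2*1 = 10
Minor M_12 = 3*-4 - -2*-3 = -18
Minor M_13 = 3*1 - -2*-3 = -3
det = -4*(10) - -4*(-18) + 3*(-3)
    = -40 - 72 + -9
    = -121

-121


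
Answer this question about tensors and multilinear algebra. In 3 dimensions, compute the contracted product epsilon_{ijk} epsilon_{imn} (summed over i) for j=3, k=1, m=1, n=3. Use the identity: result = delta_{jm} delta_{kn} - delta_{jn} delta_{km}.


Using the identity: epsilon_{ijk} epsilon_{imn} = delta_{jm} delta_{kn} - delta_{jn} delta_{km}.
delta_{31} = 0
delta_{13} = 0
delta_{33} = 1
delta_{11} = 1
Result = 0 * 0 - 1 * 1 = 0 - 1 = -1

-1


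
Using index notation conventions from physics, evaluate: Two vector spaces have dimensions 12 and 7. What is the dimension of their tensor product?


The dimension of a tensor product is the product of dimensions.
dim(V) = 12, dim(W) = 7
dim(V (x) W) = 12 * 7 = 84

84


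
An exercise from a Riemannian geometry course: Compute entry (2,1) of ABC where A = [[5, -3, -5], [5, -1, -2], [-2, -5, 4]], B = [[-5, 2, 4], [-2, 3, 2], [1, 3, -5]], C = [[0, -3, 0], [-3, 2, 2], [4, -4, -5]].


(ABC)_{21} = sum_m (AB)_{2m} C_{m1}. First compute row 2 of AB.
(AB)_{21} = 5*-5 + -1*-2 + -2*1 = -25
(AB)_{22} = 5*2 + -1*3 + -2*3 = 1
(AB)_{23} = 5*4 + -1*2 + -2*-5 = 28
Now contract with column 1 of C:
(AB)_{21} * C_{11} = -25 * 0 = 0
(AB)_{22} * C_{21} = 1 * -3 = -3
(AB)_{23} * C_{31} = 28 * 4 = 112
(ABC)_{21} = 0 + -3 + 112 = 109

109


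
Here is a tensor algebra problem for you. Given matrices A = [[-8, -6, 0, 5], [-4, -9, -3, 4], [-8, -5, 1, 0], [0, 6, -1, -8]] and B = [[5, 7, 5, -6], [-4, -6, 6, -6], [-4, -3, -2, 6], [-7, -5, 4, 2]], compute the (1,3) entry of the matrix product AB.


(AB)_{ij} = sum_k A_{ik} B_{kj}.
For i=1, j=3:
A_{11} * B_{13} = -8 * 5 = -40
A_{12} * B_{23} = -6 * 6 = -36
A_{13} * B_{33} = 0 * -2 = 0
A_{14} * B_{43} = 5 * 4 = 20
Sum = -40 + -36 + 0 + 20 = -56

-56


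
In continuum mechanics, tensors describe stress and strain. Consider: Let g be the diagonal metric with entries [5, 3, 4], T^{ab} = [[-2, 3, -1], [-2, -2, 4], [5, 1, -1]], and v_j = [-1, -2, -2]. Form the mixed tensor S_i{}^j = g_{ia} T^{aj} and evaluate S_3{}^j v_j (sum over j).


Step 1: lower the first index. For a diagonal metric, g_{ia} T^{aj} = g_{ii} T^{ij} (no sum on i).
g_{33} = 4
S_3{}^1 = 4 * T^{31} = 4 * 5 = 20
S_3{}^2 = 4 * T^{32} = 4 * 1 = 4
S_3{}^3 = 4 * T^{33} = 4 * -1 = -4
Step 2: contract S_3{}^j with v_j.
S_3{}^1 * v_1 = 20 * -1 = -20
S_3{}^2 * v_2 = 4 * -2 = -8
S_3{}^3 * v_3 = -4 * -2 = 8
Result = -20 + -8 + 8 = -20

-20


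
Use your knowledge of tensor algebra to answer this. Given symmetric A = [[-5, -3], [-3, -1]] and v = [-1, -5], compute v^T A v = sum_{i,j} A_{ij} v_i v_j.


First compute Av:
(Av)_1 = -5*-1 + -3*-5 = 20
(Av)_2 = -3*-1 + -1*-5 = 8
Av = [20, 8]
Then v^T (Av) = -1*20 + -5*8
= -20 + -40 = -60

-60


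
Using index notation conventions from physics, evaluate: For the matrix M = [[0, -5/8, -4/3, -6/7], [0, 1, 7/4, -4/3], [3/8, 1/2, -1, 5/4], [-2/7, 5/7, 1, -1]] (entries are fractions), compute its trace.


The trace is the sum of diagonal entries.
Diagonal: M[1,1] = 0, M[2,2] = 1, M[3,3] = -1, M[4,4] = -1
Tr(M) = 0 + 1 + -1 + -1
Computing step by step:
After adding M[1,1]: 0
After adding M[2,2]: 1
After adding M[3,3]: 0
After adding M[4,4]: -1
Tr(M) = -1

-1


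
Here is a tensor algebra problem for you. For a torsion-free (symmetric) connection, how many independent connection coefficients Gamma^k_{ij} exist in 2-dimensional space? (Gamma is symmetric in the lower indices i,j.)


Christoffel symbols Gamma^k_{ij} are symmetric in i,j, so there are d * d(d+1)/2 independent symbols.
d = 2
d(d+1)/2 = 2 * 3 / 2 = 3
Total = 2 * 3 = 6

6


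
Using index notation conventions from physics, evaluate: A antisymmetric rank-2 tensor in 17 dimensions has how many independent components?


A antisymmetric rank-2 tensor in d dimensions has d(d-1)/2 independent components.
d = 17
d(d-1)/2 = 17 * 16 / 2 = 272 / 2 = 136

136


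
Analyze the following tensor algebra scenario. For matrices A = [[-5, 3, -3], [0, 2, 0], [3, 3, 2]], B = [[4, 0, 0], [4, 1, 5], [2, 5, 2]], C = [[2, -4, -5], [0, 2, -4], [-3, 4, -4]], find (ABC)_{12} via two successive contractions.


(ABC)_{12} = sum_m (AB)_{1m} C_{m2}. First compute row 1 of AB.
(AB)_{11} = -5*4 + 3*4 + -3*2 = -14
(AB)_{12} = -5*0 + 3*1 + -3*5 = -12
(AB)_{13} = -5*0 + 3*5 + -3*2 = 9
Now contract with column 2 of C:
(AB)_{11} * C_{12} = -14 * -4 = 56
(AB)_{12} * C_{22} = -12 * 2 = -24
(AB)_{13} * C_{32} = 9 * 4 = 36
(ABC)_{12} = 56 + -24 + 36 = 68

68


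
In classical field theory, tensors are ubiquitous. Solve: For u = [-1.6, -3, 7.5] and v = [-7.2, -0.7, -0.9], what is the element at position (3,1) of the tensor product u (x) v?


The outer product entry T_{ij} = u_i * v_j.
We need i=3, j=1.
u_3 = 7.5, v_1 = -7.2
T_{3,1} = 7.5 * -7.2 = -54

-54


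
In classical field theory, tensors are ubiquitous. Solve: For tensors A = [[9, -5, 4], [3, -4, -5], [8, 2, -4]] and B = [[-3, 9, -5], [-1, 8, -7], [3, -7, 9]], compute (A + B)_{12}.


Tensor addition is component-wise: (A + B)_{ij} = A_{ij} + B_{ij}.
A_{12} = -5
B_{12} = 9
(A + B)_{12} = -5 + 9 = 4

4


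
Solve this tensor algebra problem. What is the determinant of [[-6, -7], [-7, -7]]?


For a 2x2 matrix [[a, b], [c, d]], det = a*d - b*c.
a = -6, b = -7, c = -7, d = -7
a*d = -6 * -7 = 42
b*c = -7 * -7 = 49
det = 42 - 49 = -7

-7


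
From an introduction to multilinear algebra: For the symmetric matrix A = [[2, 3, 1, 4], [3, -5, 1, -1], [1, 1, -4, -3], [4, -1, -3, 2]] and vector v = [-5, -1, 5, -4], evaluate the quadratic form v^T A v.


First compute Av:
(Av)_1 = 2*-5 + 3*-1 + 1*5 + 4*-4 = -24
(Av)_2 = 3*-5 + -5*-1 + 1*5 + -1*-4 = -1
(Av)_3 = 1*-5 + 1*-1 + -4*5 + -3*-4 = -14
(Av)_4 = 4*-5 + -1*-1 + -3*5 + 2*-4 = -42
Av = [-24, -1, -14, -42]
Then v^T (Av) = -5*-24 + -1*-1 + 5*-14 + -4*-42
= 120 + 1 + -70 + 168 = 219

219


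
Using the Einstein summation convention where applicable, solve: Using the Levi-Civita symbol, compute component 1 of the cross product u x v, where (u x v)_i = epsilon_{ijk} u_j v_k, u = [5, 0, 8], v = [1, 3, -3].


(u x v)_1 = sum_{j,k} epsilon_{1jk} u_j v_k. Only permutations of (1,2,3) contribute; the two non-zero terms are:
eps_{123} u_2 v_3 = 1 * 0 * -3 = 0
eps_{132} u_3 v_2 = -1 * 8 * 3 = -24
(u x v)_1 = -24

-24


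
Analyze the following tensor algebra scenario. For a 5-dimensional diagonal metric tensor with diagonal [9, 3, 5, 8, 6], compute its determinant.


For a diagonal metric, the determinant is the product of diagonal entries.
Diagonal entries: 9, 3, 5, 8, 6
det(g) = 9 * 3 * 5 * 8 * 6 = 6480

6480


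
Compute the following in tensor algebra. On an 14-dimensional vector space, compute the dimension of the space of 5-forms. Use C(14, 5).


The dimension of the space of p-forms on an n-dimensional space is C(n, p).
n = 14, p = 5
C(14, 5) = 14! / (5! * 9!) = 2002

2002


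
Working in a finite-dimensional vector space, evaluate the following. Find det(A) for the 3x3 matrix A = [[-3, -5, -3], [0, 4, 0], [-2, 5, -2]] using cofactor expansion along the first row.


Expanding along the first row, det(A) = a11*M_11 - a12*M_12 + a13*M_13, where M_1j is the (1,j) minor.
Minor M_11 = 4*-2 - 0*5 = -8
Minor M_12 = 0*-2 - 0*-2 = 0
Minor M_13 = 0*5 - 4*-2 = 8
det = -3*(-8) - -5*(0) + -3*(8)
    = 24 - 0 + -24
    = 0

0


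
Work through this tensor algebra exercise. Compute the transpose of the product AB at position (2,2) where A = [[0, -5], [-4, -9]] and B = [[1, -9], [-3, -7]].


(AB)^T_{ij} = (AB)_{ji} = sum_k A_{jk} B_{ki}.
For i=2, j=2 we need (AB)_{22}:
A_{21} * B_{12} = -4 * -9 = 36
A_{22} * B_{22} = -9 * -7 = 63
Sum = 36 + 63 = 99

99


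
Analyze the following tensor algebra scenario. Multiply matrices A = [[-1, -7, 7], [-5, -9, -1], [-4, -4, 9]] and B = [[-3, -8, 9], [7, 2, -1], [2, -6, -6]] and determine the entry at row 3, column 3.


(AB)_{ij} = sum_k A_{ik} B_{kj}.
For i=3, j=3:
A_{31} * B_{13} = -4 * 9 = -36
A_{32} * B_{23} = -4 * -1 = 4
A_{33} * B_{33} = 9 * -6 = -54
Sum = -36 + 4 + -54 = -86

-86


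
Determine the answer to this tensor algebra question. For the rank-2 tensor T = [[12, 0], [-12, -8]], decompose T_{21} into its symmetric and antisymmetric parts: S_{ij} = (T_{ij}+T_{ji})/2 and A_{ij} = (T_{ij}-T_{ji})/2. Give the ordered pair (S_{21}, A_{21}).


T_{21} = -12
T_{12} = 0
S_{21} = (-12 + 0)/2 = -12/2 = -6
A_{21} = (-12 - 0)/2 = -12/2 = -6
Check: S + A = -6 + -6 = -12 = T_{21}.

(-6, -6)


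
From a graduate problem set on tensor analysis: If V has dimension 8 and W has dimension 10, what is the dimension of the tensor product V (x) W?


The dimension of a tensor product is the product of dimensions.
dim(V) = 8, dim(W) = 10
dim(V (x) W) = 8 * 10 = 80

80


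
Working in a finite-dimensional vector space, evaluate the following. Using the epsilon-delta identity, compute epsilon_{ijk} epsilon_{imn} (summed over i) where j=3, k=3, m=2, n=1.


Using the identity: epsilon_{ijk} epsilon_{imn} = delta_{jm} delta_{kn} - delta_{jn} delta_{km}.
delta_{32} = 0
delta_{31} = 0
delta_{31} = 0
delta_{32} = 0
Result = 0 * 0 - 0 * 0 = 0 - 0 = 0

0


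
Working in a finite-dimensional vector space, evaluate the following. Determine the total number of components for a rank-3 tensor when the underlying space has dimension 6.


The number of components of a rank-r tensor in d dimensions is d^r.
Here d = 6 and r = 3.
6^3 = 216

216


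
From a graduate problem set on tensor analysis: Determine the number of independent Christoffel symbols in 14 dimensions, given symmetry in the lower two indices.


Christoffel symbols Gamma^k_{ij} are symmetric in i,j, so there are d * d(d+1)/2 independent symbols.
d = 14
d(d+1)/2 = 14 * 15 / 2 = 105
Total = 14 * 105 = 1470

1470


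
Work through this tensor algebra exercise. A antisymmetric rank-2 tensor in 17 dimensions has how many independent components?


A antisymmetric rank-2 tensor in d dimensions has d(d-1)/2 independent components.
d = 17
d(d-1)/2 = 17 * 16 / 2 = 272 / 2 = 136

136


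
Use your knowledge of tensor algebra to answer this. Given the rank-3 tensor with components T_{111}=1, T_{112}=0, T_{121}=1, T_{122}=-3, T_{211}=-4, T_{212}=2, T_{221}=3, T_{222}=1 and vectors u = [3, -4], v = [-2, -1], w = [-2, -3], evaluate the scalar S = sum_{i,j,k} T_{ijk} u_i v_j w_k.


S = sum over i,j,k of T_{ijk} u_i v_j w_k. Expanding all 8 terms:
T_{111}*u_1*v_1*w_1 = 1*3*-2*-2 = 12  (running total: 12)
T_{112}*u_1*v_1*w_2 = 0*3*-2*-3 = 0  (running total: 12)
T_{121}*u_1*v_2*w_1 = 1*3*-1*-2 = 6  (running total: 18)
T_{122}*u_1*v_2*w_2 = -3*3*-1*-3 = -27  (running total: -9)
T_{211}*u_2*v_1*w_1 = -4*-4*-2*-2 = 64  (running total: 55)
T_{212}*u_2*v_1*w_2 = 2*-4*-2*-3 = -48  (running total: 7)
T_{221}*u_2*v_2*w_1 = 3*-4*-1*-2 = -24  (running total: -17)
T_{222}*u_2*v_2*w_2 = 1*-4*-1*-3 = -12  (running total: -29)
S = -29

-29


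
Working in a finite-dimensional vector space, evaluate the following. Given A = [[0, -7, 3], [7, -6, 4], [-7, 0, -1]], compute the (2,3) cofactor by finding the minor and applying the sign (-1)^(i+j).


To find cofactor C_{23}, delete row 2 and column 3.
The resulting 2x2 submatrix is: [[0, -7], [-7, 0]]
Minor M_{23} = 0*0 - -7*-7
  = 0 - 49 = -49
Sign = (-1)^(2+3) = (-1)^5 = -1
Cofactor C_{23} = -1 * -49 = 49

49


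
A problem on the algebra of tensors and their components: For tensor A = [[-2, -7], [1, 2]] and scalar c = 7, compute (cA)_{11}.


Scalar multiplication: (cA)_{ij} = c * A_{ij}.
c = 7
A_{11} = -2
(cA)_{11} = 7 * -2 = -14

-14


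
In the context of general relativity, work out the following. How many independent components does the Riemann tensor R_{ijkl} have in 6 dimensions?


The Riemann tensor in d dimensions has d^2(d^2 - 1)/12 independent components.
d = 6, so d^2 = 36
d^2 - 1 = 35
d^2(d^2 - 1) = 36 * 35 = 1260
Divide by 12: 1260 / 12 = 105

105


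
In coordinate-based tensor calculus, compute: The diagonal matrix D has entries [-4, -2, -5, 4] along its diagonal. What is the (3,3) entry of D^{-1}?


For a diagonal matrix, the inverse has entries (D^{-1})_{ii} = 1/d_{ii}.
The diagonal entries are: d_{11} = -4, d_{22} = -2, d_{33} = -5, d_{44} = 4
We need (D^{-1})_{33} = 1/d_{33} = 1/-5 = -1/5

-1/5


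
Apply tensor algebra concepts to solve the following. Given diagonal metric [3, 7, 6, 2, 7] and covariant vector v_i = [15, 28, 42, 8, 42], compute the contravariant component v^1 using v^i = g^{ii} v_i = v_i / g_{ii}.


To raise an index with a diagonal metric: v^i = v_i / g_{ii}.
For index 1: v_1 = 15, g_{11} = 3
v^1 = 15 / 3 = 5

5


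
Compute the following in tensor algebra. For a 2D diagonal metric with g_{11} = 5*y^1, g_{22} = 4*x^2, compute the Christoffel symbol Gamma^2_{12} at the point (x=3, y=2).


For a diagonal metric, Gamma^k_{ij} = (1/2) g^{kk} (dg_{ik}/dx_j + dg_{jk}/dx_i - dg_{ij}/dx_k).
The metric is diagonal, so g_{ab} = 0 for a != b.
At the given point: g_{11} = 10, g_{22} = 36
g^{22} = 1/36
dg_{12}/dx_2 = 0 (off-diagonal)
dg_{22}/dx_1 = dg_{22}/dx_1 = 24
dg_{12}/dx_2 = 0 (off-diagonal)
Numerator = 0 + 24 - 0 = 24
Gamma^2_{12} = 24 / (2 * 36) = 1/3

1/3


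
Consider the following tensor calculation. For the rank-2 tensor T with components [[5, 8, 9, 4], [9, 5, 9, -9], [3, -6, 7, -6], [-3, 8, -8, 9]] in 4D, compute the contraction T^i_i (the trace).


The contraction (trace) of a rank-2 tensor is the sum of its diagonal elements.
Diagonal entries: A[1,1] = 5, A[2,2] = 5, A[3,3] = 7, A[4,4] = 9
Tr(A) = 5 + 5 + 7 + 9 = 26

26


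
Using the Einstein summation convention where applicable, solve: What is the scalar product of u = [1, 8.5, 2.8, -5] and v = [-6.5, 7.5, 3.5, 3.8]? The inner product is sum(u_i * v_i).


The inner product u . v = sum of u_i * v_i.
Term-by-term: 1 * -6.5, 8.5 * 7.5, 2.8 * 3.5, -5 * 3.8
Products: -6.5, 63.75, 9.8, -19
Sum = -6.5 + 63.75 + 9.8 + -19 = 48.05

48.05


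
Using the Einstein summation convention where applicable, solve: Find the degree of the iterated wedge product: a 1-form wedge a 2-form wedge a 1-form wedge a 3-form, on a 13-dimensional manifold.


The degree of a wedge product is the sum of the degrees of the individual forms.
Degrees: 1, 2, 1, 3
Total degree = 1 + 2 + 1 + 3 = 7

7


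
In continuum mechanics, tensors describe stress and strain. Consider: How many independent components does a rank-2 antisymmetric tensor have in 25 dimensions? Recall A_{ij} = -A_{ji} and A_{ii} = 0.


An antisymmetric rank-2 tensor satisfies A_{ij} = -A_{ji}, so diagonal entries are zero.
The independent components are the upper-triangular entries: C(n, 2) = n(n-1)/2.
n = 25
C(25, 2) = 25 * 24 / 2 = 600 / 2 = 300

300


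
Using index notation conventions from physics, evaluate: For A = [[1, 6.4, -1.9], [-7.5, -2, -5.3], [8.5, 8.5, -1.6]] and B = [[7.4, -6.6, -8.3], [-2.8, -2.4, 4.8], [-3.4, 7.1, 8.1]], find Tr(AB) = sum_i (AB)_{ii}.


Tr(AB) = sum_i (AB)_{ii} where (AB)_{ii} = sum_k A_{ik} B_{ki}.
(AB)_{11} = 1*7.4 + 6.4*-2.8 + -1.9*-3.4 = -4.06
(AB)_{22} = -7.5*-6.6 + -2*-2.4 + -5.3*7.1 = 16.67
(AB)_{33} = 8.5*-8.3 + 8.5*4.8 + -1.6*8.1 = -42.71
Tr(AB) = -4.06 + 16.67 + -42.71 = -30.1

-30.1


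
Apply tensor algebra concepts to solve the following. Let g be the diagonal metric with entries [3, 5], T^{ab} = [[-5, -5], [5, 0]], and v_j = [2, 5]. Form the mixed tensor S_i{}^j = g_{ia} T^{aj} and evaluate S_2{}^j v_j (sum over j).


Step 1: lower the first index. For a diagonal metric, g_{ia} T^{aj} = g_{ii} T^{ij} (no sum on i).
g_{22} = 5
S_2{}^1 = 5 * T^{21} = 5 * 5 = 25
S_2{}^2 = 5 * T^{22} = 5 * 0 = 0
Step 2: contract S_2{}^j with v_j.
S_2{}^1 * v_1 = 25 * 2 = 50
S_2{}^2 * v_2 = 0 * 5 = 0
Result = 50 + 0 = 50

50


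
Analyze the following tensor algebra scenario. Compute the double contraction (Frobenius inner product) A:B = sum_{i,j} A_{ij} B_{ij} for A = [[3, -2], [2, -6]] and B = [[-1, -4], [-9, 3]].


A:B = sum over all i,j of A_{ij} * B_{ij}.
Row 1: 3*-1=-3, -2*-4=8 => row sum = 5
Row 2: 2*-9=-18, -6*3=-18 => row sum = -36
Total = 5 + -36 = -31

-31


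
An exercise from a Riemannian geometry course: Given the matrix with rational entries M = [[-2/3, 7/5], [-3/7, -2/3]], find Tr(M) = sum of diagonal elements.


The trace is the sum of diagonal entries.
Diagonal: M[1,1] = -2/3, M[2,2] = -2/3
Tr(M) = -2/3 + -2/3
Computing step by step:
After adding M[1,1]: -2/3
After adding M[2,2]: -4/3
Tr(M) = -4/3

-4/3


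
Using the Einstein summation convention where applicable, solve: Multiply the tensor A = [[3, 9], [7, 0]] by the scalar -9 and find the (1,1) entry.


Scalar multiplication: (cA)_{ij} = c * A_{ij}.
c = -9
A_{11} = 3
(cA)_{11} = -9 * 3 = -27

-27


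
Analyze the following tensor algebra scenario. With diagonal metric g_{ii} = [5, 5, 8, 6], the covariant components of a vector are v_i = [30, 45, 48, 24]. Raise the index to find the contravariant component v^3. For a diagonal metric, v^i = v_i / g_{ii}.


To raise an index with a diagonal metric: v^i = v_i / g_{ii}.
For index 3: v_3 = 48, g_{33} = 8
v^3 = 48 / 8 = 6

6


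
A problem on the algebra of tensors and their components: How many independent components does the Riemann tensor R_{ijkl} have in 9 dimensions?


The Riemann tensor in d dimensions has d^2(d^2 - 1)/12 independent components.
d = 9, so d^2 = 81
d^2 - 1 = 80
d^2(d^2 - 1) = 81 * 80 = 6480
Divide by 12: 6480 / 12 = 540

540


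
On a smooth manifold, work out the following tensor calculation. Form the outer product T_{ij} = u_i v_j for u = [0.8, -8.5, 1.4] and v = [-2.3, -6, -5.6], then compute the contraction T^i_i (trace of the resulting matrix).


The outer product gives T_{ij} = u_i v_j.
The trace (contraction) is Tr(T) = sum_i T_{ii} = sum_i u_i v_i.
Diagonal entries:
T_{11} = u_1 * v_1 = 0.8 * -2.3 = -1.84
T_{22} = u_2 * v_2 = -8.5 * -6 = 51
T_{33} = u_3 * v_3 = 1.4 * -5.6 = -7.84
Tr(T) = -1.84 + 51 + -7.84 = 41.32

41.32


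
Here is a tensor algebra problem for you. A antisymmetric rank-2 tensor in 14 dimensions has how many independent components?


A antisymmetric rank-2 tensor in d dimensions has d(d-1)/2 independent components.
d = 14
d(d-1)/2 = 14 * 13 / 2 = 182 / 2 = 91

91


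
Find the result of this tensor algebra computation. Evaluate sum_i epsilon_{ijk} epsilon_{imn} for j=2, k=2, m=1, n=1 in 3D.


Using the identity: epsilon_{ijk} epsilon_{imn} = delta_{jm} delta_{kn} - delta_{jn} delta_{km}.
delta_{21} = 0
delta_{21} = 0
delta_{21} = 0
delta_{21} = 0
Result = 0 * 0 - 0 * 0 = 0 - 0 = 0

0


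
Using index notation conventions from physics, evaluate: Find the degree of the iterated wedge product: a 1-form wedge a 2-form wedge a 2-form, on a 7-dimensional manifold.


The degree of a wedge product is the sum of the degrees of the individual forms.
Degrees: 1, 2, 2
Total degree = 1 + 2 + 2 = 5

5


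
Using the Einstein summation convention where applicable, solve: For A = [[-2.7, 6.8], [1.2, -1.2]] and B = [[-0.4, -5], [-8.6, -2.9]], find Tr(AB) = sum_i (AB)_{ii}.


Tr(AB) = sum_i (AB)_{ii} where (AB)_{ii} = sum_k A_{ik} B_{ki}.
(AB)_{11} = -2.7*-0.4 + 6.8*-8.6 = -57.4
(AB)_{22} = 1.2*-5 + -1.2*-2.9 = -2.52
Tr(AB) = -57.4 + -2.52 = -59.92

-59.92


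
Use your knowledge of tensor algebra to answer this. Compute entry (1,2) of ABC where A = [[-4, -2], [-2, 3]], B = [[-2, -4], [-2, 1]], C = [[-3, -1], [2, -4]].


(ABC)_{12} = sum_m (AB)_{1m} C_{m2}. First compute row 1 of AB.
(AB)_{11} = -4*-2 + -2*-2 = 12
(AB)_{12} = -4*-4 + -2*1 = 14
Now contract with column 2 of C:
(AB)_{11} * C_{12} = 12 * -1 = -12
(AB)_{12} * C_{22} = 14 * -4 = -56
(ABC)_{12} = -12 + -56 = -68

-68


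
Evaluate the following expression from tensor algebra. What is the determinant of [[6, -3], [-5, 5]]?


For a 2x2 matrix [[a, b], [c, d]], det = a*d - b*c.
a = 6, b = -3, c = -5, d = 5
a*d = 6 * 5 = 30
b*c = -3 * -5 = 15
det = 30 - 15 = 15

15


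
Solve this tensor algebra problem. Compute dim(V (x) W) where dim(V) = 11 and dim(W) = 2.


The dimension of a tensor product is the product of dimensions.
dim(V) = 11, dim(W) = 2
dim(V (x) W) = 11 * 2 = 22

22


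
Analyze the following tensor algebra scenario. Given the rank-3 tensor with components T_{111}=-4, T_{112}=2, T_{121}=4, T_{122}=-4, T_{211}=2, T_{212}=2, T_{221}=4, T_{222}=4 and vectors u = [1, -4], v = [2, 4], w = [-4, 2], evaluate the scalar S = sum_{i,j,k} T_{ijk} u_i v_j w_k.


S = sum over i,j,k of T_{ijk} u_i v_j w_k. Expanding all 8 terms:
T_{111}*u_1*v_1*w_1 = -4*1*2*-4 = 32  (running total: 32)
T_{112}*u_1*v_1*w_2 = 2*1*2*2 = 8  (running total: 40)
T_{121}*u_1*v_2*w_1 = 4*1*4*-4 = -64  (running total: -24)
T_{122}*u_1*v_2*w_2 = -4*1*4*2 = -32  (running total: -56)
T_{211}*u_2*v_1*w_1 = 2*-4*2*-4 = 64  (running total: 8)
T_{212}*u_2*v_1*w_2 = 2*-4*2*2 = -32  (running total: -24)
T_{221}*u_2*v_2*w_1 = 4*-4*4*-4 = 256  (running total: 232)
T_{222}*u_2*v_2*w_2 = 4*-4*4*2 = -128  (running total: 104)
S = 104

104


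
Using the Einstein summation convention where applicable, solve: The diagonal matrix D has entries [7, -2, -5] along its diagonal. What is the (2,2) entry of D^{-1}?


For a diagonal matrix, the inverse has entries (D^{-1})_{ii} = 1/d_{ii}.
The diagonal entries are: d_{11} = 7, d_{22} = -2, d_{33} = -5
We need (D^{-1})_{22} = 1/d_{22} = 1/-2 = -1/2

-1/2


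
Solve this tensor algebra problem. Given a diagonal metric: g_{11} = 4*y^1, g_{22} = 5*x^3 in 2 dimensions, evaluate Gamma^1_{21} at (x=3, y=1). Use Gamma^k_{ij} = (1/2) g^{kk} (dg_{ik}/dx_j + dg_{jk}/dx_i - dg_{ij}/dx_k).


For a diagonal metric, Gamma^k_{ij} = (1/2) g^{kk} (dg_{ik}/dx_j + dg_{jk}/dx_i - dg_{ij}/dx_k).
The metric is diagonal, so g_{ab} = 0 for a != b.
At the given point: g_{11} = 4, g_{22} = 135
g^{11} = 1/4
dg_{21}/dx_1 = 0 (off-diagonal)
dg_{11}/dx_2 = dg_{11}/dx_2 = 4
dg_{21}/dx_1 = 0 (off-diagonal)
Numerator = 0 + 4 - 0 = 4
Gamma^1_{21} = 4 / (2 * 4) = 1/2

1/2


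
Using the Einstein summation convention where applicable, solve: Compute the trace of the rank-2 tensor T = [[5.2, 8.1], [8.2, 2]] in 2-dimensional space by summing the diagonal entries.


The contraction (trace) of a rank-2 tensor is the sum of its diagonal elements.
Diagonal entries: A[1,1] = 5.2, A[2,2] = 2
Tr(A) = 5.2 + 2 = 7.2

7.2


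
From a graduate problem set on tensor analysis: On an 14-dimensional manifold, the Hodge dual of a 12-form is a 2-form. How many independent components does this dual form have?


The Hodge dual of a p-form on an n-dimensional manifold is an (n-p)-form.
n = 14, p = 12, so dual degree = 14 - 12 = 2
The number of components is C(n, n-p) = C(14, 2) = 91

91


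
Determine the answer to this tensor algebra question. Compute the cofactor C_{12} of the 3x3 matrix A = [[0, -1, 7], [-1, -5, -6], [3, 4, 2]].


To find cofactor C_{12}, delete row 1 and column 2.
The resulting 2x2 submatrix is: [[-1, -6], [3, 2]]
Minor M_{12} = -1*2 - -6*3
  = -2 - -18 = 16
Sign = (-1)^(1+2) = (-1)^3 = -1
Cofactor C_{12} = -1 * 16 = -16

-16


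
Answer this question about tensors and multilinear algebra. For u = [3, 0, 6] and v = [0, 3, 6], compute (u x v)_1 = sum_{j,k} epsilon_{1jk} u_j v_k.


(u x v)_1 = sum_{j,k} epsilon_{1jk} u_j v_k. Only permutations of (1,2,3) contribute; the two non-zero terms are:
eps_{123} u_2 v_3 = 1 * 0 * 6 = 0
eps_{132} u_3 v_2 = -1 * 6 * 3 = -18
(u x v)_1 = -18

-18


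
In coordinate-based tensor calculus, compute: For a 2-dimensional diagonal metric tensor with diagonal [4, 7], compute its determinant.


For a diagonal metric, the determinant is the product of diagonal entries.
Diagonal entries: 4, 7
det(g) = 4 * 7 = 28

28


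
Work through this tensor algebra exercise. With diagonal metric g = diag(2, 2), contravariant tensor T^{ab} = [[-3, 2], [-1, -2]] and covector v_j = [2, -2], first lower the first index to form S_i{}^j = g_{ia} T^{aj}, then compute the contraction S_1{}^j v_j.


Step 1: lower the first index. For a diagonal metric, g_{ia} T^{aj} = g_{ii} T^{ij} (no sum on i).
g_{11} = 2
S_1{}^1 = 2 * T^{11} = 2 * -3 = -6
S_1{}^2 = 2 * T^{12} = 2 * 2 = 4
Step 2: contract S_1{}^j with v_j.
S_1{}^1 * v_1 = -6 * 2 = -12
S_1{}^2 * v_2 = 4 * -2 = -8
Result = -12 + -8 = -20

-20


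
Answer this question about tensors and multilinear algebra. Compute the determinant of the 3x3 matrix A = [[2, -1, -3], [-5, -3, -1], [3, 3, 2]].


Expanding along the first row, det(A) = a11*M_11 - a12*M_12 + a13*M_13, where M_1j is the (1,j) minor.
Minor M_11 = -3*2 - -1*3 = -3
Minor M_12 = -5*2 - -1*3 = -7
Minor M_13 = -5*3 - -3*3 = -6
det = 2*(-3) - -1*(-7) + -3*(-6)
    = -6 - 7 + 18
    = 5

5


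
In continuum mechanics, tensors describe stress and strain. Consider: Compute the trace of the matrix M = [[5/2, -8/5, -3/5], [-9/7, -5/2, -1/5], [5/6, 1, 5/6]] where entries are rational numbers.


The trace is the sum of diagonal entries.
Diagonal: M[1,1] = 5/2, M[2,2] = -5/2, M[3,3] = 5/6
Tr(M) = 5/2 + -5/2 + 5/6
Computing step by step:
After adding M[1,1]: 5/2
After adding M[2,2]: 0
After adding M[3,3]: 5/6
Tr(M) = 5/6

5/6


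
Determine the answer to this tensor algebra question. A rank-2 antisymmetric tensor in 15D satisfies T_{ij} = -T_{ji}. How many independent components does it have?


An antisymmetric rank-2 tensor satisfies A_{ij} = -A_{ji}, so diagonal entries are zero.
The independent components are the upper-triangular entries: C(n, 2) = n(n-1)/2.
n = 15
C(15, 2) = 15 * 14 / 2 = 210 / 2 = 105

105


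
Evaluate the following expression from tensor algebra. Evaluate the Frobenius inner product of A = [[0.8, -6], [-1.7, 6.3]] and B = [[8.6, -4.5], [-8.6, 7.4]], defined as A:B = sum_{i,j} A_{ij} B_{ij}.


A:B = sum over all i,j of A_{ij} * B_{ij}.
Row 1: 0.8*8.6=6.88, -6*-4.5=27 => row sum = 33.88
Row 2: -1.7*-8.6=14.62, 6.3*7.4=46.62 => row sum = 61.24
Total = 33.88 + 61.24 = 95.12

95.12


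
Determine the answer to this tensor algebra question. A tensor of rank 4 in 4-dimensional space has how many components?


The number of components of a rank-r tensor in d dimensions is d^r.
Here d = 4 and r = 4.
4^4 = 256

256


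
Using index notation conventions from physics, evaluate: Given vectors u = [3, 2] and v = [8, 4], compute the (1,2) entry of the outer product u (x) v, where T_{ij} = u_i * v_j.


The outer product entry T_{ij} = u_i * v_j.
We need i=1, j=2.
u_1 = 3, v_2 = 4
T_{1,2} = 3 * 4 = 12

12


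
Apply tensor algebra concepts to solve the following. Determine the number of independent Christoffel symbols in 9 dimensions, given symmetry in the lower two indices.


Christoffel symbols Gamma^k_{ij} are symmetric in i,j, so there are d * d(d+1)/2 independent symbols.
d = 9
d(d+1)/2 = 9 * 10 / 2 = 45
Total = 9 * 45 = 405

405


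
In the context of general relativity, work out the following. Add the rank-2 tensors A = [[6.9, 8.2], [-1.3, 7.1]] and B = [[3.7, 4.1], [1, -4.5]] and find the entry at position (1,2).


Tensor addition is component-wise: (A + B)_{ij} = A_{ij} + B_{ij}.
A_{12} = 8.2
B_{12} = 4.1
(A + B)_{12} = 8.2 + 4.1 = 12.3

12.3


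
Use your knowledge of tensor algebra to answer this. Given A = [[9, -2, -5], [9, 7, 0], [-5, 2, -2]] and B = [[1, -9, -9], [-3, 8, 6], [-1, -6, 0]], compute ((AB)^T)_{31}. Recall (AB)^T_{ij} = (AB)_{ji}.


(AB)^T_{ij} = (AB)_{ji} = sum_k A_{jk} B_{ki}.
For i=3, j=1 we need (AB)_{13}:
A_{11} * B_{13} = 9 * -9 = -81
A_{12} * B_{23} = -2 * 6 = -12
A_{13} * B_{33} = -5 * 0 = 0
Sum = -81 + -12 + 0 = -93

-93


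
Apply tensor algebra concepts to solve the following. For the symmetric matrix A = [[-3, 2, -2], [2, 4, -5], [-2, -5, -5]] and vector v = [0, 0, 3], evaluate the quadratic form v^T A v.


First compute Av:
(Av)_1 = -3*0 + 2*0 + -2*3 = -6
(Av)_2 = 2*0 + 4*0 + -5*3 = -15
(Av)_3 = -2*0 + -5*0 + -5*3 = -15
Av = [-6, -15, -15]
Then v^T (Av) = 0*-6 + 0*-15 + 3*-15
= 0 + 0 + -45 = -45

-45


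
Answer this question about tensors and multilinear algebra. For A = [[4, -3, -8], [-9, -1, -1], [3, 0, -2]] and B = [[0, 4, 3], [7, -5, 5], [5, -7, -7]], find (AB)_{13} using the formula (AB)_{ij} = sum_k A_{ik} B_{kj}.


(AB)_{ij} = sum_k A_{ik} B_{kj}.
For i=1, j=3:
A_{11} * B_{13} = 4 * 3 = 12
A_{12} * B_{23} = -3 * 5 = -15
A_{13} * B_{33} = -8 * -7 = 56
Sum = 12 + -15 + 56 = 53

53


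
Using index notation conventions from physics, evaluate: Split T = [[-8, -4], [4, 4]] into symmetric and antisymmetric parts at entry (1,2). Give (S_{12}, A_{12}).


T_{12} = -4
T_{21} = 4
S_{12} = (-4 + 4)/2 = 0/2 = 0
A_{12} = (-4 - 4)/2 = -8/2 = -4
Check: S + A = 0 + -4 = -4 = T_{12}.

(0, -4)


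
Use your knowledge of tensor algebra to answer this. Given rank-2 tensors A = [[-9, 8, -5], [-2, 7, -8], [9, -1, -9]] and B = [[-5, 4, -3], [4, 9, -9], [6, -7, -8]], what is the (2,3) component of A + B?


Tensor addition is component-wise: (A + B)_{ij} = A_{ij} + B_{ij}.
A_{23} = -8
B_{23} = -9
(A + B)_{23} = -8 + -9 = -17

-17


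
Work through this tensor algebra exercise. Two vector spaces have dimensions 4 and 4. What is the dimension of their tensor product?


The dimension of a tensor product is the product of dimensions.
dim(V) = 4, dim(W) = 4
dim(V (x) W) = 4 * 4 = 16

16


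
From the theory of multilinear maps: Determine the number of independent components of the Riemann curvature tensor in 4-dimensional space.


The Riemann tensor in d dimensions has d^2(d^2 - 1)/12 independent components.
d = 4, so d^2 = 16
d^2 - 1 = 15
d^2(d^2 - 1) = 16 * 15 = 240
Divide by 12: 240 / 12 = 20

20


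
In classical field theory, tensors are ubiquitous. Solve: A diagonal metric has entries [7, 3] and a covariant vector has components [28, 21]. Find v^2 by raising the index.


To raise an index with a diagonal metric: v^i = v_i / g_{ii}.
For index 2: v_2 = 21, g_{22} = 3
v^2 = 21 / 3 = 7

7


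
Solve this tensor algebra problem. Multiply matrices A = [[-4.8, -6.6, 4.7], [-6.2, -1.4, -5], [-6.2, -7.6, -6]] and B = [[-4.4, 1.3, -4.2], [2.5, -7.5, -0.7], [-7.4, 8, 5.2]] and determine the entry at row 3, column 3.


(AB)_{ij} = sum_k A_{ik} B_{kj}.
For i=3, j=3:
A_{31} * B_{13} = -6.2 * -4.2 = 26.04
A_{32} * B_{23} = -7.6 * -0.7 = 5.32
A_{33} * B_{33} = -6 * 5.2 = -31.2
Sum = 26.04 + 5.32 + -31.2 = 0.16

0.16


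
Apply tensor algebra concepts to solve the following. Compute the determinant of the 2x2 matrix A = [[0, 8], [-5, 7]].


For a 2x2 matrix [[a, b], [c, d]], det = a*d - b*c.
a = 0, b = 8, c = -5, d = 7
a*d = 0 * 7 = 0
b*c = 8 * -5 = -40
det = 0 - -40 = 40

40


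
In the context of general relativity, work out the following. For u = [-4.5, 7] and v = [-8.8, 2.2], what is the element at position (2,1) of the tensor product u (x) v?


The outer product entry T_{ij} = u_i * v_j.
We need i=2, j=1.
u_2 = 7, v_1 = -8.8
T_{2,1} = 7 * -8.8 = -61.6

-61.6


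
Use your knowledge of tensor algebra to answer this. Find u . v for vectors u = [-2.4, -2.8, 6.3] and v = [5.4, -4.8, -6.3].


The inner product u . v = sum of u_i * v_i.
Term-by-term: -2.4 * 5.4, -2.8 * -4.8, 6.3 * -6.3
Products: -12.96, 13.44, -39.69
Sum = -12.96 + 13.44 + -39.69 = -39.21

-39.21


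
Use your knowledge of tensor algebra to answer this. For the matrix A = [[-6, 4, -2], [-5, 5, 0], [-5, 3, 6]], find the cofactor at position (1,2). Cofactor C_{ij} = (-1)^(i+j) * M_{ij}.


To find cofactor C_{12}, delete row 1 and column 2.
The resulting 2x2 submatrix is: [[-5, 0], [-5, 6]]
Minor M_{12} = -5*6 - 0*-5
  = -30 - 0 = -30
Sign = (-1)^(1+2) = (-1)^3 = -1
Cofactor C_{12} = -1 * -30 = 30

30


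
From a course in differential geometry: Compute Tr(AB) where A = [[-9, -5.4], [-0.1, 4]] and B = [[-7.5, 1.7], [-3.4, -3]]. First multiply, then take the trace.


Tr(AB) = sum_i (AB)_{ii} where (AB)_{ii} = sum_k A_{ik} B_{ki}.
(AB)_{11} = -9*-7.5 + -5.4*-3.4 = 85.86
(AB)_{22} = -0.1*1.7 + 4*-3 = -12.17
Tr(AB) = 85.86 + -12.17 = 73.69

73.69


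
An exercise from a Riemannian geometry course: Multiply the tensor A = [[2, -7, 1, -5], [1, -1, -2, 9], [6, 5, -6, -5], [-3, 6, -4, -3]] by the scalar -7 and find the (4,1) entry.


Scalar multiplication: (cA)_{ij} = c * A_{ij}.
c = -7
A_{41} = -3
(cA)_{41} = -7 * -3 = 21

21


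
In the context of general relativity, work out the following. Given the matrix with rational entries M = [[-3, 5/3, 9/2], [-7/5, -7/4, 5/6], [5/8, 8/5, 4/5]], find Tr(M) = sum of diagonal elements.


The trace is the sum of diagonal entries.
Diagonal: M[1,1] = -3, M[2,2] = -7/4, M[3,3] = 4/5
Tr(M) = -3 + -7/4 + 4/5
Computing step by step:
After adding M[1,1]: -3
After adding M[2,2]: -19/4
After adding M[3,3]: -79/20
Tr(M) = -79/20

-79/20


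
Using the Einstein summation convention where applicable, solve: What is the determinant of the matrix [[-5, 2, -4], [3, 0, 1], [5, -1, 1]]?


Expanding along the first row, det(A) = a11*M_11 - a12*M_12 + a13*M_13, where M_1j is the (1,j) minor.
Minor M_11 = 0*1 - 1*-1 = 1
Minor M_12 = 3*1 - 1*5 = -2
Minor M_13 = 3*-1 - 0*5 = -3
det = -5*(1) - 2*(-2) + -4*(-3)
    = -5 - -4 + 12
    = 11

11


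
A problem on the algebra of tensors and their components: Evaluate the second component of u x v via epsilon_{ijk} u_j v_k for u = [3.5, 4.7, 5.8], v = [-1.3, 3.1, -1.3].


(u x v)_2 = sum_{j,k} epsilon_{2jk} u_j v_k. Only permutations of (1,2,3) contribute; the two non-zero terms are:
eps_{213} u_1 v_3 = -1 * 3.5 * -1.3 = 4.55
eps_{231} u_3 v_1 = 1 * 5.8 * -1.3 = -7.54
(u x v)_2 = -2.99

-2.99


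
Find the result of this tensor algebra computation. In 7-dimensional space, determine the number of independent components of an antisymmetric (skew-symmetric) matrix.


An antisymmetric rank-2 tensor satisfies A_{ij} = -A_{ji}, so diagonal entries are zero.
The independent components are the upper-triangular entries: C(n, 2) = n(n-1)/2.
n = 7
C(7, 2) = 7 * 6 / 2 = 42 / 2 = 21

21


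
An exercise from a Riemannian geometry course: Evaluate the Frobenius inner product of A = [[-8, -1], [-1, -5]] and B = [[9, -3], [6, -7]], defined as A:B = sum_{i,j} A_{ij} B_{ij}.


A:B = sum over all i,j of A_{ij} * B_{ij}.
Row 1: -8*9=-72, -1*-3=3 => row sum = -69
Row 2: -1*6=-6, -5*-7=35 => row sum = 29
Total = -69 + 29 = -40

-40


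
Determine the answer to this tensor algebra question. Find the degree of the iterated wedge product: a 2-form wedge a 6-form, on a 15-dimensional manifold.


The degree of a wedge product is the sum of the degrees of the individual forms.
Degrees: 2, 6
Total degree = 2 + 6 = 8

8


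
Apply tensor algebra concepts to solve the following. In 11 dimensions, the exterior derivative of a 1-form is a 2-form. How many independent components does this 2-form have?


The exterior derivative of a p-form is a (p+1)-form.
Its number of independent components is C(n, p+1).
n = 11, p+1 = 2
C(11, 2) = 55

55


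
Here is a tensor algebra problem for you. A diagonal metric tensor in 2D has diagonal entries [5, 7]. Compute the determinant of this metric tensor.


For a diagonal metric, the determinant is the product of diagonal entries.
Diagonal entries: 5, 7
det(g) = 5 * 7 = 35

35


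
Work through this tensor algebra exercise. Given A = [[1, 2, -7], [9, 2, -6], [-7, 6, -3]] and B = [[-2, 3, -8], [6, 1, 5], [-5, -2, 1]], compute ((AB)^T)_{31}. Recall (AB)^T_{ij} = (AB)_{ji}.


(AB)^T_{ij} = (AB)_{ji} = sum_k A_{jk} B_{ki}.
For i=3, j=1 we need (AB)_{13}:
A_{11} * B_{13} = 1 * -8 = -8
A_{12} * B_{23} = 2 * 5 = 10
A_{13} * B_{33} = -7 * 1 = -7
Sum = -8 + 10 + -7 = -5

-5


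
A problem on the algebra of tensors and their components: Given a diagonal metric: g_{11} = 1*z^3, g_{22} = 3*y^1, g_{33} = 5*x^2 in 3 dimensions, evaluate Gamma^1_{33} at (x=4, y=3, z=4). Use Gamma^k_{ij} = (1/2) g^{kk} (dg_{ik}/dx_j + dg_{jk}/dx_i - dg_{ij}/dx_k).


For a diagonal metric, Gamma^k_{ij} = (1/2) g^{kk} (dg_{ik}/dx_j + dg_{jk}/dx_i - dg_{ij}/dx_k).
The metric is diagonal, so g_{ab} = 0 for a != b.
At the given point: g_{11} = 64, g_{22} = 9, g_{33} = 80
g^{11} = 1/64
dg_{31}/dx_3 = 0 (off-diagonal)
dg_{31}/dx_3 = 0 (off-diagonal)
dg_{33}/dx_1 = dg_{33}/dx_1 = 40
Numerator = 0 + 0 - 40 = -40
Gamma^1_{33} = -40 / (2 * 64) = -5/16

-5/16
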